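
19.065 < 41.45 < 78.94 True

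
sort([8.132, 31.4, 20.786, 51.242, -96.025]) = [-96.025, 8.132, 20.786, 31.4, 51.242]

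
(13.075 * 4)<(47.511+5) True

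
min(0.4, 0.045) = 0.045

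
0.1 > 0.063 True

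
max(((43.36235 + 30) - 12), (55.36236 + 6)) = 61.36236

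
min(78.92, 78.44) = 78.44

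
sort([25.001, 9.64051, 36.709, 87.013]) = [9.64051, 25.001, 36.709, 87.013]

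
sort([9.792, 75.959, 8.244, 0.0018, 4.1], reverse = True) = [75.959, 9.792, 8.244, 4.1, 0.0018]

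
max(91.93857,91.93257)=91.93857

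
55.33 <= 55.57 True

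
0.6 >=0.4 True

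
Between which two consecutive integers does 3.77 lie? 3 and 4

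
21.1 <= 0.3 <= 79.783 False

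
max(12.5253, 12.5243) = 12.5253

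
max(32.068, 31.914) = 32.068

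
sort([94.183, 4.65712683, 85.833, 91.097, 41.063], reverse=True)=[94.183, 91.097, 85.833, 41.063, 4.65712683]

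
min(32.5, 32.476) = 32.476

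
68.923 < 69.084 True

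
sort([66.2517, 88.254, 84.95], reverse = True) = [88.254, 84.95, 66.2517]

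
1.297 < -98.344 False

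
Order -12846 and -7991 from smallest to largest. -12846, -7991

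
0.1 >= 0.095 True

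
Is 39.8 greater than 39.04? Yes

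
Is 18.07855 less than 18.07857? Yes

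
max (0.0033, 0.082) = 0.082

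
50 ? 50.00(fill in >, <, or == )==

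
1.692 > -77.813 True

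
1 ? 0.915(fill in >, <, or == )>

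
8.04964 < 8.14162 True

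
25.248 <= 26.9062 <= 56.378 True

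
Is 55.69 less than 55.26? No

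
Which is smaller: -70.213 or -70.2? -70.213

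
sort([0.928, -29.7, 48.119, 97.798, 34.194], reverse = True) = [97.798, 48.119, 34.194, 0.928, -29.7]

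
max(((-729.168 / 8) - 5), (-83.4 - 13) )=-96.146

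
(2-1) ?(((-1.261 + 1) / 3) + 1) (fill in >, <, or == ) >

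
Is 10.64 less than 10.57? No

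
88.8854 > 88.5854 True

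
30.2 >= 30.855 False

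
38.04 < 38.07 True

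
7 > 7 False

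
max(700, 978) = 978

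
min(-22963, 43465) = -22963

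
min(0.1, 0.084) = 0.084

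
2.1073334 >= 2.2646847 False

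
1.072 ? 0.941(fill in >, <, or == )>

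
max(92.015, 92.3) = 92.3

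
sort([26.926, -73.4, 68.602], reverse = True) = [68.602, 26.926, -73.4]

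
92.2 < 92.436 True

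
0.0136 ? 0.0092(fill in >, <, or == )>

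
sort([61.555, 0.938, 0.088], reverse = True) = [61.555, 0.938, 0.088]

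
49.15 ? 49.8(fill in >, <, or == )<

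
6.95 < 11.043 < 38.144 True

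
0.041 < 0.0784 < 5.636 True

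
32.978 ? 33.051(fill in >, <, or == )<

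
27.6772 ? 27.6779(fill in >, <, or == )<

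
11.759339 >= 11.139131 True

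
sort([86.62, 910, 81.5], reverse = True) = [910, 86.62, 81.5]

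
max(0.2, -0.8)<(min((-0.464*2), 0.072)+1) False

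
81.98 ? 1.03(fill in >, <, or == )>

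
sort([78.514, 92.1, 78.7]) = [78.514, 78.7, 92.1]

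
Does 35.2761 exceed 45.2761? No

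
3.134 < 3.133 False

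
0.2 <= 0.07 False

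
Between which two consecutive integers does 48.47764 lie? 48 and 49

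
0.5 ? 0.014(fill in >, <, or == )>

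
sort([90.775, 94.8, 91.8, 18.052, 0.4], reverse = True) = [94.8, 91.8, 90.775, 18.052, 0.4]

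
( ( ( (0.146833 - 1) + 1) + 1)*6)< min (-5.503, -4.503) False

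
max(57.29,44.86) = 57.29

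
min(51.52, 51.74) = 51.52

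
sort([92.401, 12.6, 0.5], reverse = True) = [92.401, 12.6, 0.5]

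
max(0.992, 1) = 1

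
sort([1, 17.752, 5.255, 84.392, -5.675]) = [-5.675, 1, 5.255, 17.752, 84.392]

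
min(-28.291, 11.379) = -28.291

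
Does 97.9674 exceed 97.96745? No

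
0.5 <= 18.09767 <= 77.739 True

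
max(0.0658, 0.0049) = 0.0658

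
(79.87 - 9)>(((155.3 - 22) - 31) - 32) True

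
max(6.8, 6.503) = 6.8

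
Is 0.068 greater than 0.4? No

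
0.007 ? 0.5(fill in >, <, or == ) <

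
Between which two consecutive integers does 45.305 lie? 45 and 46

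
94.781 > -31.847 True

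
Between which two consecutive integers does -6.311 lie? -7 and -6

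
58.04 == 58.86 False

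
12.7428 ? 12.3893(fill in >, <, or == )>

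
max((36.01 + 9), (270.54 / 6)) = 45.09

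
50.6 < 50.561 False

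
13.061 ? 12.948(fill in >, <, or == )>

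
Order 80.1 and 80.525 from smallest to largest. 80.1, 80.525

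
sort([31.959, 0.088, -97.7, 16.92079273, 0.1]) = [-97.7, 0.088, 0.1, 16.92079273, 31.959]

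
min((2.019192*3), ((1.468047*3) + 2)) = 6.057576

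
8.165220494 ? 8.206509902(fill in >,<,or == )<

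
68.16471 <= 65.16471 False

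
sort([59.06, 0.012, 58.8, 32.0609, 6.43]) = [0.012, 6.43, 32.0609, 58.8, 59.06]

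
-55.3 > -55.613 True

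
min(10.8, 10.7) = 10.7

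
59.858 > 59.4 True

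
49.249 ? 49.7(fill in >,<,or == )<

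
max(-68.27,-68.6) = -68.27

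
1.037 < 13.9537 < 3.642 False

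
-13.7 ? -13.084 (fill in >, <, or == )<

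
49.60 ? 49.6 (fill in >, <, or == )==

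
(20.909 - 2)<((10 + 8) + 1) True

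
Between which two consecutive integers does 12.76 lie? 12 and 13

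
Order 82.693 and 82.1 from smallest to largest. 82.1, 82.693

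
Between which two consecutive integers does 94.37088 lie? 94 and 95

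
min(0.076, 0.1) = 0.076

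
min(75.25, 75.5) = 75.25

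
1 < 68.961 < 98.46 True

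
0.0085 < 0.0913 True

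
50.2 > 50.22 False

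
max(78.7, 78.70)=78.70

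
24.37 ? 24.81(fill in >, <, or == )<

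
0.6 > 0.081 True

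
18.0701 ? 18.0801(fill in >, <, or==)<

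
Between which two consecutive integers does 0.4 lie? 0 and 1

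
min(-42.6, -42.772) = -42.772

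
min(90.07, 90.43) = 90.07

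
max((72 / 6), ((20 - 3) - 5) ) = 12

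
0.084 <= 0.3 True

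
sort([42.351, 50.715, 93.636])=[42.351, 50.715, 93.636]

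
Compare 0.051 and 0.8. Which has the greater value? 0.8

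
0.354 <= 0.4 True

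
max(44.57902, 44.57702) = 44.57902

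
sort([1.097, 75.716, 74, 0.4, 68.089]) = [0.4, 1.097, 68.089, 74, 75.716]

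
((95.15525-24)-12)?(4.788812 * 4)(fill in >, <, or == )>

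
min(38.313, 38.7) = 38.313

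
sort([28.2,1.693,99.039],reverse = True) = [99.039,28.2,1.693]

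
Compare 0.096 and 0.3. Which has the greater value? 0.3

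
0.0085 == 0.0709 False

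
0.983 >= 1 False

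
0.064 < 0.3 True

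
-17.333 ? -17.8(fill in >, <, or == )>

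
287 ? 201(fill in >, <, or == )>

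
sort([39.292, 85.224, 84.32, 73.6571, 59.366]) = [39.292, 59.366, 73.6571, 84.32, 85.224]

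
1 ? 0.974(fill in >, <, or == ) >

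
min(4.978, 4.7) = 4.7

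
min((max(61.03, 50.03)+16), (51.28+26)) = 77.03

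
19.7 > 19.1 True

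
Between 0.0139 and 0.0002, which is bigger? 0.0139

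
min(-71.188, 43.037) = -71.188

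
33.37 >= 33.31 True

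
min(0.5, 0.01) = 0.01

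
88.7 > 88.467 True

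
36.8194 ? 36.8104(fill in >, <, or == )>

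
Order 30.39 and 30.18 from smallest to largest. 30.18, 30.39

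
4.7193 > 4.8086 False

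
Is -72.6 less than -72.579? Yes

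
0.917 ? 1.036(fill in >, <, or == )<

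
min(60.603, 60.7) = 60.603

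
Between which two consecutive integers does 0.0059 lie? 0 and 1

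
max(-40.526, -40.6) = -40.526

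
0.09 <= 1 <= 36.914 True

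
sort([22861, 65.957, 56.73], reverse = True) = [22861, 65.957, 56.73]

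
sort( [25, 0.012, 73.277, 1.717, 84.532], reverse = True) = [84.532, 73.277, 25, 1.717, 0.012]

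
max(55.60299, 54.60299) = 55.60299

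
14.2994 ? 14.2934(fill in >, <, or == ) >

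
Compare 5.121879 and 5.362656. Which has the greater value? 5.362656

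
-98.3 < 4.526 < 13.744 True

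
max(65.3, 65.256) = 65.3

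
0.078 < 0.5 True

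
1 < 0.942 False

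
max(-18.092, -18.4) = -18.092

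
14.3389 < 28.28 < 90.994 True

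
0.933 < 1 True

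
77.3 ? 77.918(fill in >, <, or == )<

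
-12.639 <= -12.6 True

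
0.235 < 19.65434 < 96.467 True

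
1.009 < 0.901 False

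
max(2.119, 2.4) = 2.4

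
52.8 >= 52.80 True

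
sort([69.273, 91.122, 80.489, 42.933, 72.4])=[42.933, 69.273, 72.4, 80.489, 91.122]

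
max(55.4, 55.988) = 55.988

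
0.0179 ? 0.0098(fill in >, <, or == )>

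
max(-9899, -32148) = -9899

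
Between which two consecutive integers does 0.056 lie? 0 and 1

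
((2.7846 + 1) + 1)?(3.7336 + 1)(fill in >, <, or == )>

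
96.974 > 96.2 True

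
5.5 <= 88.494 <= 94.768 True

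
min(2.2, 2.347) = 2.2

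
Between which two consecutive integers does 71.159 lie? 71 and 72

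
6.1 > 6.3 False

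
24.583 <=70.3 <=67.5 False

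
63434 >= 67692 False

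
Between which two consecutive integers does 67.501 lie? 67 and 68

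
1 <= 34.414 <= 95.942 True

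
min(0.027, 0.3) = 0.027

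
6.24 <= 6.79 True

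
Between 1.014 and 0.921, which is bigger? 1.014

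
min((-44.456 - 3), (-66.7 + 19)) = -47.7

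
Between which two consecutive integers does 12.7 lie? 12 and 13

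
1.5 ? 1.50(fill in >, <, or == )==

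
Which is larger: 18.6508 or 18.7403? 18.7403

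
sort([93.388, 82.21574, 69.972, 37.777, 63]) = [37.777, 63, 69.972, 82.21574, 93.388]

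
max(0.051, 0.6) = 0.6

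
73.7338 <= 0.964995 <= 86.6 False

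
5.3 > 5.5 False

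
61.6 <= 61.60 True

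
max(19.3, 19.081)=19.3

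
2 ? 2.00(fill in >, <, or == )==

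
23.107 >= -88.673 True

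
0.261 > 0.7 False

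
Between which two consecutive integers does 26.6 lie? 26 and 27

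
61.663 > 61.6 True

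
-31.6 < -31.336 True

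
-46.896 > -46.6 False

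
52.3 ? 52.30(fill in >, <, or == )==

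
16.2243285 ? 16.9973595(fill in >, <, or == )<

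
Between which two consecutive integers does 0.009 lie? 0 and 1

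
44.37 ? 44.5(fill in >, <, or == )<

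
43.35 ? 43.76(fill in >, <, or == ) <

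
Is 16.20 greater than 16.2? No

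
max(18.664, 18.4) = 18.664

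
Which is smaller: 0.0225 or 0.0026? 0.0026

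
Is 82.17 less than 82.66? Yes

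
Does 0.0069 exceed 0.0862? No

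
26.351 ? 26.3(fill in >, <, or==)>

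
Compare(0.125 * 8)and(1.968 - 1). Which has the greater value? (0.125 * 8)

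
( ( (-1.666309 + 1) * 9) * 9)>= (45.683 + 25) False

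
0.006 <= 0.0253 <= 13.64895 True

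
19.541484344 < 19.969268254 True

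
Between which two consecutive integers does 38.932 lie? 38 and 39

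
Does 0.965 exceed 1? No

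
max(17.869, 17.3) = 17.869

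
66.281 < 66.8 True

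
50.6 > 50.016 True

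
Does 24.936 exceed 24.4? Yes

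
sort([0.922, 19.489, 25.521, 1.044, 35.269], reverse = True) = [35.269, 25.521, 19.489, 1.044, 0.922]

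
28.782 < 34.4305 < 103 True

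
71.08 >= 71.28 False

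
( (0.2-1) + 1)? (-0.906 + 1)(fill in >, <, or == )>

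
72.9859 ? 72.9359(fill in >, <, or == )>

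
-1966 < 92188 True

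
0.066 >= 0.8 False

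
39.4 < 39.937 True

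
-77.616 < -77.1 True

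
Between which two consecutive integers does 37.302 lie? 37 and 38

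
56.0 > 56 False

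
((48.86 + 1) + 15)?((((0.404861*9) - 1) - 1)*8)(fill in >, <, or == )>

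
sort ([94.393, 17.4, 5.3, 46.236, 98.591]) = [5.3, 17.4, 46.236, 94.393, 98.591]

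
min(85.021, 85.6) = 85.021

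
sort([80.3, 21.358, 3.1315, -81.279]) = [-81.279, 3.1315, 21.358, 80.3]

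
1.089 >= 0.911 True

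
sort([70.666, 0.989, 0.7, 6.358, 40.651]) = [0.7, 0.989, 6.358, 40.651, 70.666]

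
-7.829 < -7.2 True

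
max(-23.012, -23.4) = -23.012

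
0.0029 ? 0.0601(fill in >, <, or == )<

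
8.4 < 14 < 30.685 True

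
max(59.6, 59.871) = 59.871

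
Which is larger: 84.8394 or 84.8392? 84.8394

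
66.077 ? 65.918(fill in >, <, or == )>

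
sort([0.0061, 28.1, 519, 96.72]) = [0.0061, 28.1, 96.72, 519]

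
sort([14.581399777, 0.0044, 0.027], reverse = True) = [14.581399777, 0.027, 0.0044]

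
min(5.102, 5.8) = 5.102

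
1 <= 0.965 False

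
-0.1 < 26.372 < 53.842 True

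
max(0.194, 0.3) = 0.3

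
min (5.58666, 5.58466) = 5.58466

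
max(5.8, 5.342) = 5.8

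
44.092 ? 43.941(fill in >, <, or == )>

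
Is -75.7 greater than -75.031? No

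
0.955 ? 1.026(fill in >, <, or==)<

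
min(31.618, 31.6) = 31.6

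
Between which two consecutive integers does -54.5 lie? -55 and -54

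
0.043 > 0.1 False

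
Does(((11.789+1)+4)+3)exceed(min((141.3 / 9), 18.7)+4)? Yes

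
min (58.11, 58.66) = 58.11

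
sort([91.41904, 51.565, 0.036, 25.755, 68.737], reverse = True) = [91.41904, 68.737, 51.565, 25.755, 0.036]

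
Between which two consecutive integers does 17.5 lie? 17 and 18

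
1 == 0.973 False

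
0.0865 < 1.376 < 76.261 True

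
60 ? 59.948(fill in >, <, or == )>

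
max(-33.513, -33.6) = -33.513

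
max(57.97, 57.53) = 57.97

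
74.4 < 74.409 True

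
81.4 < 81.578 True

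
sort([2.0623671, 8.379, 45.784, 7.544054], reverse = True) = [45.784, 8.379, 7.544054, 2.0623671]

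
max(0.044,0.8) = 0.8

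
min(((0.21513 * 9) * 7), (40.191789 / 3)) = 13.397263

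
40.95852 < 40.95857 True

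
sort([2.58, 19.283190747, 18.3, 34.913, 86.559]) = [2.58, 18.3, 19.283190747, 34.913, 86.559]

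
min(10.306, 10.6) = 10.306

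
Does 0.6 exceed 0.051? Yes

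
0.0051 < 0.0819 True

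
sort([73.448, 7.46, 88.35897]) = [7.46, 73.448, 88.35897]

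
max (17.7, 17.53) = 17.7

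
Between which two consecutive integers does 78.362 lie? 78 and 79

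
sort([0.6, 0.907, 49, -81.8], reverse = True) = [49, 0.907, 0.6, -81.8]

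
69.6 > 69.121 True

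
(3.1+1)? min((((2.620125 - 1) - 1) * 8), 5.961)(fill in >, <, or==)<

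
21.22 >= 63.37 False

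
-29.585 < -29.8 False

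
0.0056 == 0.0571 False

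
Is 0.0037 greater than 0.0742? No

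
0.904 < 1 True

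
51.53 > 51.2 True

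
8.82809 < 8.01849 False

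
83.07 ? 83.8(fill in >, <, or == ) <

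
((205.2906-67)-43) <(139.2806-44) False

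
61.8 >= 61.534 True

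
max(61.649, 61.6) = 61.649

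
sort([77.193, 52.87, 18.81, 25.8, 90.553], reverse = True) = [90.553, 77.193, 52.87, 25.8, 18.81]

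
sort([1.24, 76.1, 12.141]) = [1.24, 12.141, 76.1]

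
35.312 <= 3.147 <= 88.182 False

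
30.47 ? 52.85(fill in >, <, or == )<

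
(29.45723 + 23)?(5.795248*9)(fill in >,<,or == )>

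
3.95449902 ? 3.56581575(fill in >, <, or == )>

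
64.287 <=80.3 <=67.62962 False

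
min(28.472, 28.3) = 28.3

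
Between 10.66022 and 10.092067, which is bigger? 10.66022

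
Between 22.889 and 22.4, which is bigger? 22.889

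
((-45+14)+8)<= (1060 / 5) True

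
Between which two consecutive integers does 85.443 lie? 85 and 86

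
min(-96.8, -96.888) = -96.888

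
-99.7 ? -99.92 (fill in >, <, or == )>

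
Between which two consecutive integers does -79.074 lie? -80 and -79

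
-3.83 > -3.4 False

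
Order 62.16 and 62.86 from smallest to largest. 62.16, 62.86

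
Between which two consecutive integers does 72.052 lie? 72 and 73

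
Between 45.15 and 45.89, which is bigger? 45.89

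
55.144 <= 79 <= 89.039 True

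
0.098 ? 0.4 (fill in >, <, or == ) <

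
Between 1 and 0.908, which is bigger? 1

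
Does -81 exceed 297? No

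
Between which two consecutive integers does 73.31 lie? 73 and 74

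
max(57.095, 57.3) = 57.3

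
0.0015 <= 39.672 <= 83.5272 True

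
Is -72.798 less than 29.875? Yes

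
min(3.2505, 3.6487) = 3.2505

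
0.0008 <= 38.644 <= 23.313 False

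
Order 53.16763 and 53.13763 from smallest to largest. 53.13763, 53.16763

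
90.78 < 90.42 False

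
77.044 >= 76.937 True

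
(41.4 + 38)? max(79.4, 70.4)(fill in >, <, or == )==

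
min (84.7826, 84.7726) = 84.7726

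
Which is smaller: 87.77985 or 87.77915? 87.77915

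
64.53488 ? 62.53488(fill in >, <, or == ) >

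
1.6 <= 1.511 False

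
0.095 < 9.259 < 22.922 True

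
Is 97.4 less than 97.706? Yes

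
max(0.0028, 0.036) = 0.036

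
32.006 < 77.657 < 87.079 True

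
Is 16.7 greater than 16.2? Yes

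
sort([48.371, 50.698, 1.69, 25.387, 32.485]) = [1.69, 25.387, 32.485, 48.371, 50.698]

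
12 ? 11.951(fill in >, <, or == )>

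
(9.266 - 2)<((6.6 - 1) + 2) True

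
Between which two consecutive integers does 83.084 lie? 83 and 84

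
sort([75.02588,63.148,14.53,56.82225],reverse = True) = [75.02588,63.148,56.82225,14.53]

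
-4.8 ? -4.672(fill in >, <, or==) <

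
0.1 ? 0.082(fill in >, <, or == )>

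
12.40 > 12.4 False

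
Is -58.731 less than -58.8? No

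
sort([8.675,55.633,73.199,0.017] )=[0.017,8.675,55.633,73.199]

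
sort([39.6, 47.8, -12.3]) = [-12.3, 39.6, 47.8]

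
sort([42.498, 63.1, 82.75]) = [42.498, 63.1, 82.75]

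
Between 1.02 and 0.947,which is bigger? 1.02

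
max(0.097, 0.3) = 0.3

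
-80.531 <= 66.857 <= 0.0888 False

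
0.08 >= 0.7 False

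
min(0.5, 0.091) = 0.091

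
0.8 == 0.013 False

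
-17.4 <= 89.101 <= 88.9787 False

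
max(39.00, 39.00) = 39.00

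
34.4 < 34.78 True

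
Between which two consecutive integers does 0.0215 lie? 0 and 1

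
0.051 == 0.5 False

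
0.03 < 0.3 True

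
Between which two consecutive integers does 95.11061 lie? 95 and 96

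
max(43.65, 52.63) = 52.63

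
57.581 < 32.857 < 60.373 False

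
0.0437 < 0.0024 False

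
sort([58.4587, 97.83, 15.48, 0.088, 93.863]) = [0.088, 15.48, 58.4587, 93.863, 97.83]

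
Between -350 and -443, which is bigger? -350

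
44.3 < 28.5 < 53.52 False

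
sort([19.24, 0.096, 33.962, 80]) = [0.096, 19.24, 33.962, 80]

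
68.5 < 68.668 True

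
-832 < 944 True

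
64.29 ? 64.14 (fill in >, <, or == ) >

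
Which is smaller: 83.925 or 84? 83.925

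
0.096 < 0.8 True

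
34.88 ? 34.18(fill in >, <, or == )>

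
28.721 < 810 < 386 False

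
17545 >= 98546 False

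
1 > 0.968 True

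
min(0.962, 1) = 0.962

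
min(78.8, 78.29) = 78.29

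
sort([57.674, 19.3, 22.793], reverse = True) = [57.674, 22.793, 19.3]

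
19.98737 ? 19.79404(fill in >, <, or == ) >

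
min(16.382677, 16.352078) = 16.352078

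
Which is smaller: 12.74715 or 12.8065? 12.74715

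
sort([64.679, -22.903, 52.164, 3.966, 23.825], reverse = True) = [64.679, 52.164, 23.825, 3.966, -22.903]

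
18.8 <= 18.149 False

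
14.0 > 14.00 False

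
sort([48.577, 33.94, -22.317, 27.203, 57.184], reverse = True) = [57.184, 48.577, 33.94, 27.203, -22.317]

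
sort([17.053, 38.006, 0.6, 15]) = [0.6, 15, 17.053, 38.006]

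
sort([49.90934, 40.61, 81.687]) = [40.61, 49.90934, 81.687]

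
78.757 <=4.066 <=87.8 False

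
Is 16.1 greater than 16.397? No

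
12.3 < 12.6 True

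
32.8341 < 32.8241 False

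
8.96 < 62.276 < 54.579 False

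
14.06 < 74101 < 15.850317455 False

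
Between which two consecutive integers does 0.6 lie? 0 and 1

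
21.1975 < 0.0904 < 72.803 False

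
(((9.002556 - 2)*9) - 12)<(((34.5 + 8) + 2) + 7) True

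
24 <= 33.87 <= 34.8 True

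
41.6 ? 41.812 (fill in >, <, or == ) <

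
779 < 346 False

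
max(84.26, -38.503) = 84.26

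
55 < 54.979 False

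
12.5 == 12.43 False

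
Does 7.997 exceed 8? No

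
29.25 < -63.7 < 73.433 False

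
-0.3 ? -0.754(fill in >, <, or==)>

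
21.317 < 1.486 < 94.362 False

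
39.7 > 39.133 True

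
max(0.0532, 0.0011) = 0.0532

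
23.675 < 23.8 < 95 True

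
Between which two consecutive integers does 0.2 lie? 0 and 1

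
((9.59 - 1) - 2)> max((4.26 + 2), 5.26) True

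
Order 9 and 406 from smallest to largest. 9, 406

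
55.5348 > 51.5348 True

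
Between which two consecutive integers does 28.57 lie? 28 and 29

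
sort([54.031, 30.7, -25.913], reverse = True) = [54.031, 30.7, -25.913]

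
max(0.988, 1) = 1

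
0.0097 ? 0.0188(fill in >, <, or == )<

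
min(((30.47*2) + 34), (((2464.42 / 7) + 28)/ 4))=94.94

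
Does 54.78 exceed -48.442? Yes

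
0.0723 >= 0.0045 True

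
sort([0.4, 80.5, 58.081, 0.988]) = [0.4, 0.988, 58.081, 80.5]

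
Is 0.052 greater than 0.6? No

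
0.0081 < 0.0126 True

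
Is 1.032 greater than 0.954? Yes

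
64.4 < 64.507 True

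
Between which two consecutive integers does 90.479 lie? 90 and 91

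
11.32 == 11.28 False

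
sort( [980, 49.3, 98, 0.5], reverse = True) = [980, 98, 49.3, 0.5]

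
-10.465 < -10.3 True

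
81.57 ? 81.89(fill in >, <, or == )<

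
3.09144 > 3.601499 False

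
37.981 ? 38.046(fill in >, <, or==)<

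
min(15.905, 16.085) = 15.905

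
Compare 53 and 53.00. They are equal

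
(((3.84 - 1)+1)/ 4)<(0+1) True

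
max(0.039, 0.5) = 0.5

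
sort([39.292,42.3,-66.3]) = [-66.3,39.292,42.3]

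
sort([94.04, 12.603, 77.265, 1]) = [1, 12.603, 77.265, 94.04]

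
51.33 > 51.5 False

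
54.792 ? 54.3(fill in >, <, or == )>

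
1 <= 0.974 False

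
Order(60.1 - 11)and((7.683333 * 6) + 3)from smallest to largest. ((7.683333 * 6) + 3),(60.1 - 11)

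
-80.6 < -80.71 False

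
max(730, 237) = 730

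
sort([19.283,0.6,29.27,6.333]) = [0.6,6.333,19.283,29.27]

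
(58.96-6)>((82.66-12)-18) True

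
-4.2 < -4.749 False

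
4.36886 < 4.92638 True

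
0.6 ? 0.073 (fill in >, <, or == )>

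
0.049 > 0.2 False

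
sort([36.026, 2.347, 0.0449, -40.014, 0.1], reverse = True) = [36.026, 2.347, 0.1, 0.0449, -40.014]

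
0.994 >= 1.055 False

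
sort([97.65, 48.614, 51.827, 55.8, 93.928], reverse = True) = [97.65, 93.928, 55.8, 51.827, 48.614]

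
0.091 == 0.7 False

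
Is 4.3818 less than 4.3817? No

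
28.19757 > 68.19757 False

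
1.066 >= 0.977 True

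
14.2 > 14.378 False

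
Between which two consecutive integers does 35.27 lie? 35 and 36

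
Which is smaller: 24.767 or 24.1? 24.1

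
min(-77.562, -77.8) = -77.8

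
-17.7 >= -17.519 False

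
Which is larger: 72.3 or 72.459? 72.459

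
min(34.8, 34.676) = 34.676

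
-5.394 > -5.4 True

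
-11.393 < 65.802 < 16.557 False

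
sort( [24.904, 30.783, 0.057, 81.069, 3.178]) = [0.057, 3.178, 24.904, 30.783, 81.069]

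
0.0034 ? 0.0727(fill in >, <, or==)<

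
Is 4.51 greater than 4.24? Yes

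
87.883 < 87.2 False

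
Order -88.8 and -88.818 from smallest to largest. -88.818,-88.8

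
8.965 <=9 True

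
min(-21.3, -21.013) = -21.3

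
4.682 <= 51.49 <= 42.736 False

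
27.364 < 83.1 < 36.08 False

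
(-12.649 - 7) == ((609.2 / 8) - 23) False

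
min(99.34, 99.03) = 99.03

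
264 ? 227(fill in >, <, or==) >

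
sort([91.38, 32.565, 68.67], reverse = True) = [91.38, 68.67, 32.565]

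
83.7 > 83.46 True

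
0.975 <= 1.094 True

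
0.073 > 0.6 False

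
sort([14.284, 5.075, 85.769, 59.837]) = [5.075, 14.284, 59.837, 85.769]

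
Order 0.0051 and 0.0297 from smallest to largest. 0.0051, 0.0297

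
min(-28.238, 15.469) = -28.238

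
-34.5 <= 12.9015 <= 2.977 False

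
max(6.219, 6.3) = 6.3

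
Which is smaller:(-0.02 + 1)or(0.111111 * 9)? (-0.02 + 1)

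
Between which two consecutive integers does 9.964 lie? 9 and 10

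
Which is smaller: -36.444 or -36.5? -36.5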